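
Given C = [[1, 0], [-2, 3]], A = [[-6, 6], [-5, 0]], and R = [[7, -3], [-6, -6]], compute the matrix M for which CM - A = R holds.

M = [[1, 3], [-3, 0]]

CM = R + A = [[1, 3], [-11, -6]].
Left-multiplying both sides by C⁻¹ gives M = C⁻¹(R + A).
det C = 3; the adjugate gives C⁻¹ = [[1, 0], [2/3, 1/3]].
M = C⁻¹(R + A) = [[1, 3], [-3, 0]].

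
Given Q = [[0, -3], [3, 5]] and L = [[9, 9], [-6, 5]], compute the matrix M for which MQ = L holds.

Q is on the right of M, so right-multiply by Q⁻¹: M = LQ⁻¹.
det Q = 9; the adjugate gives Q⁻¹ = [[5/9, 1/3], [-1/3, 0]].
M = LQ⁻¹ = [[9, 9], [-6, 5]] · [[5/9, 1/3], [-1/3, 0]] = [[2, 3], [-5, -2]].

M = [[2, 3], [-5, -2]]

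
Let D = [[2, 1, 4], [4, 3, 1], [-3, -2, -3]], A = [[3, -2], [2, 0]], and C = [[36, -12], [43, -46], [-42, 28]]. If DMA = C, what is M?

M = [[3, -2], [4, -3], [-1, 4]]

Isolating M: multiply by D⁻¹ from the left and A⁻¹ from the right, so M = D⁻¹CA⁻¹.
D has determinant -1; D⁻¹ = [[7, 5, 11], [-9, -6, -14], [-1, -1, -2]].
det A = 4; the adjugate gives A⁻¹ = [[0, 1/2], [-1/2, 3/4]].
D⁻¹C = [[5, -6], [6, -8], [5, 2]].
M = (D⁻¹C)A⁻¹ = [[3, -2], [4, -3], [-1, 4]].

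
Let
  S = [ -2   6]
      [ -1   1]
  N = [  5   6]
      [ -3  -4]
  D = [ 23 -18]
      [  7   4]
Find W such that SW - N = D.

SW = D + N = [[28, -12], [4, 0]].
Left-multiplying both sides by S⁻¹ gives W = S⁻¹(D + N).
det S = 4, so S⁻¹ = [[1/4, -3/2], [1/4, -1/2]].
W = S⁻¹(D + N) = [[1, -3], [5, -3]].

W = [[1, -3], [5, -3]]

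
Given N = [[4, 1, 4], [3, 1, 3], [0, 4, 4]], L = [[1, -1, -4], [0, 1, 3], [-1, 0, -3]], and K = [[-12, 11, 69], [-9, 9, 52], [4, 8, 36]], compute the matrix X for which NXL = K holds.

Left-multiply by N⁻¹ and right-multiply by L⁻¹: X = N⁻¹KL⁻¹.
N has determinant 4; N⁻¹ = [[-2, 3, -1/4], [-3, 4, 0], [3, -4, 1/4]].
det L = -4; the adjugate gives L⁻¹ = [[3/4, 3/4, -1/4], [3/4, 7/4, 3/4], [-1/4, -1/4, -1/4]].
N⁻¹K = [[-4, 3, 9], [0, 3, 1], [1, -1, 8]].
X = (N⁻¹K)L⁻¹ = [[-3, 0, 1], [2, 5, 2], [-2, -3, -3]].

X = [[-3, 0, 1], [2, 5, 2], [-2, -3, -3]]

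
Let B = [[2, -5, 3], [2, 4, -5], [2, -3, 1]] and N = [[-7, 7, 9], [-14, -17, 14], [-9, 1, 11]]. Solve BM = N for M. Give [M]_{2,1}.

1

Left-multiplying both sides by B⁻¹ gives M = B⁻¹N.
det B = -4; the adjugate gives B⁻¹ = [[11/4, 1, -13/4], [3, 1, -4], [7/2, 1, -9/2]].
M = B⁻¹N = [[11/4, 1, -13/4], [3, 1, -4], [7/2, 1, -9/2]] · [[-7, 7, 9], [-14, -17, 14], [-9, 1, 11]] = [[-4, -1, 3], [1, 0, -3], [2, 3, -4]].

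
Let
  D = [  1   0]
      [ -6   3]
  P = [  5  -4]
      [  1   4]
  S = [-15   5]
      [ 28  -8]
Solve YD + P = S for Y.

YD = S − P = [[-20, 9], [27, -12]].
Since D sits to the right of Y, Y = (S − P)D⁻¹.
det D = 3; the adjugate gives D⁻¹ = [[1, 0], [2, 1/3]].
Y = (S − P)D⁻¹ = [[-2, 3], [3, -4]].

Y = [[-2, 3], [3, -4]]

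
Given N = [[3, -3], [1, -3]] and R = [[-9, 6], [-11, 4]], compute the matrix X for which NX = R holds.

X = [[1, 1], [4, -1]]

Left-multiplying both sides by N⁻¹ gives X = N⁻¹R.
det N = -6, so N⁻¹ = [[1/2, -1/2], [1/6, -1/2]].
X = N⁻¹R = [[1/2, -1/2], [1/6, -1/2]] · [[-9, 6], [-11, 4]] = [[1, 1], [4, -1]].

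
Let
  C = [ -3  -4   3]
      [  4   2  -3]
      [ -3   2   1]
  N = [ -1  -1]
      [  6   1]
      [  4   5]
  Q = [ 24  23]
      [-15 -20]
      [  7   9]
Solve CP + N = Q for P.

CP = Q − N = [[25, 24], [-21, -21], [3, 4]].
C is on the left of P, so left-multiply by C⁻¹: P = C⁻¹(Q − N).
det C = -2; the adjugate gives C⁻¹ = [[-4, -5, -3], [-5/2, -3, -3/2], [-7, -9, -5]].
P = C⁻¹(Q − N) = [[-4, -3], [-4, -3], [-1, 1]].

P = [[-4, -3], [-4, -3], [-1, 1]]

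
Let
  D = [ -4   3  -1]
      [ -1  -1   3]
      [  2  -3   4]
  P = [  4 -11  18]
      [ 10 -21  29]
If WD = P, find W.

Right-multiplying both sides by D⁻¹ gives W = PD⁻¹.
D has determinant 5; D⁻¹ = [[1, -9/5, 8/5], [2, -14/5, 13/5], [1, -6/5, 7/5]].
W = PD⁻¹ = [[4, -11, 18], [10, -21, 29]] · [[1, -9/5, 8/5], [2, -14/5, 13/5], [1, -6/5, 7/5]] = [[0, 2, 3], [-3, 6, 2]].

W = [[0, 2, 3], [-3, 6, 2]]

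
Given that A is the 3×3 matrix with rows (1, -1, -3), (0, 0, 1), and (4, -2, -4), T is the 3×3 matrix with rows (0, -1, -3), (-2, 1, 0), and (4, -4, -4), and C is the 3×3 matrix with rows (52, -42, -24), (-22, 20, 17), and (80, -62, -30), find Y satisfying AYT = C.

Isolating Y: multiply by A⁻¹ from the left and T⁻¹ from the right, so Y = A⁻¹CT⁻¹.
det A = -2; the adjugate gives A⁻¹ = [[-1, -1, 1/2], [-2, -4, 1/2], [0, 1, 0]].
T has determinant -4; T⁻¹ = [[1, -2, -3/4], [2, -3, -3/2], [-1, 1, 1/2]].
A⁻¹C = [[10, -9, -8], [24, -27, -35], [-22, 20, 17]].
Y = (A⁻¹C)T⁻¹ = [[0, -1, 2], [5, -2, 5], [1, 1, -5]].

Y = [[0, -1, 2], [5, -2, 5], [1, 1, -5]]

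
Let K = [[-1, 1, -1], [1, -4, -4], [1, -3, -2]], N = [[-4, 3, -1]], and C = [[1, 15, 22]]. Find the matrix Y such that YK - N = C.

Y = [[-3, -3, -3]]

YK = C + N = [[-3, 18, 21]].
Right-multiplying both sides by K⁻¹ gives Y = (C + N)K⁻¹.
det K = 1; the adjugate gives K⁻¹ = [[-4, 5, -8], [-2, 3, -5], [1, -2, 3]].
Y = (C + N)K⁻¹ = [[-3, -3, -3]].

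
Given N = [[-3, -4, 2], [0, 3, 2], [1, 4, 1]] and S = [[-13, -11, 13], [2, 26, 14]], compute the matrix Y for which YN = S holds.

Y = [[4, 3, -1], [0, 6, 2]]

Right-multiplying both sides by N⁻¹ gives Y = SN⁻¹.
det N = 1, so N⁻¹ = [[-5, 12, -14], [2, -5, 6], [-3, 8, -9]].
Y = SN⁻¹ = [[-13, -11, 13], [2, 26, 14]] · [[-5, 12, -14], [2, -5, 6], [-3, 8, -9]] = [[4, 3, -1], [0, 6, 2]].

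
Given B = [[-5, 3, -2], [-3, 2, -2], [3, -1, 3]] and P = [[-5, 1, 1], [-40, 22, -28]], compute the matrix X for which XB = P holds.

X = [[4, -6, -1], [2, 6, -4]]

Since B sits to the right of X, X = PB⁻¹.
B has determinant -5; B⁻¹ = [[-4/5, 7/5, 2/5], [-3/5, 9/5, 4/5], [3/5, -4/5, 1/5]].
X = PB⁻¹ = [[-5, 1, 1], [-40, 22, -28]] · [[-4/5, 7/5, 2/5], [-3/5, 9/5, 4/5], [3/5, -4/5, 1/5]] = [[4, -6, -1], [2, 6, -4]].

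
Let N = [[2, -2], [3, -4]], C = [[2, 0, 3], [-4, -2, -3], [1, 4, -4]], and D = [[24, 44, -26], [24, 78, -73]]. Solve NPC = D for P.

P = N⁻¹DC⁻¹ (apply N⁻¹ on the left and C⁻¹ on the right).
N has determinant -2; N⁻¹ = [[2, -1], [3/2, -1]].
C has determinant -2; C⁻¹ = [[-10, -6, -3], [19/2, 11/2, 3], [7, 4, 2]].
N⁻¹D = [[24, 10, 21], [12, -12, 34]].
P = (N⁻¹D)C⁻¹ = [[2, -5, 0], [4, -2, -4]].

P = [[2, -5, 0], [4, -2, -4]]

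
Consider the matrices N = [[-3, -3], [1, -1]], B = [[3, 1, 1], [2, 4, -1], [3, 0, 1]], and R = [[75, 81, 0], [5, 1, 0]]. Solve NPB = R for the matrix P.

P = [[-5, -2, 3], [-2, -3, -1]]

Left-multiply by N⁻¹ and right-multiply by B⁻¹: P = N⁻¹RB⁻¹.
det N = 6; the adjugate gives N⁻¹ = [[-1/6, 1/2], [-1/6, -1/2]].
det B = -5, so B⁻¹ = [[-4/5, 1/5, 1], [1, 0, -1], [12/5, -3/5, -2]].
N⁻¹R = [[-10, -13, 0], [-15, -14, 0]].
P = (N⁻¹R)B⁻¹ = [[-5, -2, 3], [-2, -3, -1]].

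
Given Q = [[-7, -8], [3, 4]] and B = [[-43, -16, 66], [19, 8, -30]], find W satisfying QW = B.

W = [[5, 0, -6], [1, 2, -3]]

Left-multiplying both sides by Q⁻¹ gives W = Q⁻¹B.
det Q = -4; the adjugate gives Q⁻¹ = [[-1, -2], [3/4, 7/4]].
W = Q⁻¹B = [[-1, -2], [3/4, 7/4]] · [[-43, -16, 66], [19, 8, -30]] = [[5, 0, -6], [1, 2, -3]].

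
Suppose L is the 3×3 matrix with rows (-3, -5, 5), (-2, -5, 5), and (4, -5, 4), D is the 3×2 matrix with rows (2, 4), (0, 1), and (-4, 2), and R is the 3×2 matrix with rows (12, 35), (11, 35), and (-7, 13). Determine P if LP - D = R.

P = [[-3, -3], [3, -3], [4, 3]]

LP = R + D = [[14, 39], [11, 36], [-11, 15]].
L is on the left of P, so left-multiply by L⁻¹: P = L⁻¹(R + D).
det L = -5, so L⁻¹ = [[-1, 1, 0], [-28/5, 32/5, -1], [-6, 7, -1]].
P = L⁻¹(R + D) = [[-3, -3], [3, -3], [4, 3]].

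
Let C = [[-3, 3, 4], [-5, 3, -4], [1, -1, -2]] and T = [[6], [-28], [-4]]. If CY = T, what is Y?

Y = [[5], [3], [3]]

Left-multiplying both sides by C⁻¹ gives Y = C⁻¹T.
C has determinant -4; C⁻¹ = [[5/2, -1/2, 6], [7/2, -1/2, 8], [-1/2, 0, -3/2]].
Y = C⁻¹T = [[5/2, -1/2, 6], [7/2, -1/2, 8], [-1/2, 0, -3/2]] · [[6], [-28], [-4]] = [[5], [3], [3]].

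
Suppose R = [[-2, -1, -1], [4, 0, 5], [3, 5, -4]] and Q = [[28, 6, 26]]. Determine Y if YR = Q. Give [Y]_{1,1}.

R is on the right of Y, so right-multiply by R⁻¹: Y = QR⁻¹.
R has determinant -1; R⁻¹ = [[25, 9, 5], [-31, -11, -6], [-20, -7, -4]].
Y = QR⁻¹ = [[28, 6, 26]] · [[25, 9, 5], [-31, -11, -6], [-20, -7, -4]] = [[-6, 4, 0]].

-6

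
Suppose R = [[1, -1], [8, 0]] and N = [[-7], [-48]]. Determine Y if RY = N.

Y = [[-6], [1]]

Left-multiplying both sides by R⁻¹ gives Y = R⁻¹N.
det R = 8, so R⁻¹ = [[0, 1/8], [-1, 1/8]].
Y = R⁻¹N = [[0, 1/8], [-1, 1/8]] · [[-7], [-48]] = [[-6], [1]].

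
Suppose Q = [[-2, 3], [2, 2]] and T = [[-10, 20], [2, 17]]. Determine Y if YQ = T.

Y = [[6, 1], [3, 4]]

Since Q sits to the right of Y, Y = TQ⁻¹.
det Q = -10, so Q⁻¹ = [[-1/5, 3/10], [1/5, 1/5]].
Y = TQ⁻¹ = [[-10, 20], [2, 17]] · [[-1/5, 3/10], [1/5, 1/5]] = [[6, 1], [3, 4]].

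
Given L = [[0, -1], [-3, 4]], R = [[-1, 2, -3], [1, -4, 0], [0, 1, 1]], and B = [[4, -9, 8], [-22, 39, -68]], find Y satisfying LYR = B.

Y = [[-5, -3, -3], [1, -3, -5]]

Isolating Y: multiply by L⁻¹ from the left and R⁻¹ from the right, so Y = L⁻¹BR⁻¹.
det L = -3; the adjugate gives L⁻¹ = [[-4/3, -1/3], [-1, 0]].
det R = -1, so R⁻¹ = [[4, 5, 12], [1, 1, 3], [-1, -1, -2]].
L⁻¹B = [[2, -1, 12], [-4, 9, -8]].
Y = (L⁻¹B)R⁻¹ = [[-5, -3, -3], [1, -3, -5]].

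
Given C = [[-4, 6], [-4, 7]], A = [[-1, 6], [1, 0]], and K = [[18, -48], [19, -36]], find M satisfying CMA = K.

M = [[5, 2], [2, 3]]

Isolating M: multiply by C⁻¹ from the left and A⁻¹ from the right, so M = C⁻¹KA⁻¹.
C has determinant -4; C⁻¹ = [[-7/4, 3/2], [-1, 1]].
A has determinant -6; A⁻¹ = [[0, 1], [1/6, 1/6]].
C⁻¹K = [[-3, 30], [1, 12]].
M = (C⁻¹K)A⁻¹ = [[5, 2], [2, 3]].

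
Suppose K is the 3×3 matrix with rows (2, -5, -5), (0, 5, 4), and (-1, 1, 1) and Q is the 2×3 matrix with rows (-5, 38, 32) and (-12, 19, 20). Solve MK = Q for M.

M = [[-1, 6, 3], [-4, -1, 4]]

K is on the right of M, so right-multiply by K⁻¹: M = QK⁻¹.
det K = -3; the adjugate gives K⁻¹ = [[-1/3, 0, -5/3], [4/3, 1, 8/3], [-5/3, -1, -10/3]].
M = QK⁻¹ = [[-5, 38, 32], [-12, 19, 20]] · [[-1/3, 0, -5/3], [4/3, 1, 8/3], [-5/3, -1, -10/3]] = [[-1, 6, 3], [-4, -1, 4]].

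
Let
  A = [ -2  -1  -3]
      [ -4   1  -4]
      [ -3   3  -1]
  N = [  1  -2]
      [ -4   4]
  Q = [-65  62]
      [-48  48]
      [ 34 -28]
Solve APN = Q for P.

P = [[3, 1], [0, -4], [-3, -5]]

P = A⁻¹QN⁻¹ (apply A⁻¹ on the left and N⁻¹ on the right).
det A = -3, so A⁻¹ = [[-11/3, 10/3, -7/3], [-8/3, 7/3, -4/3], [3, -3, 2]].
N has determinant -4; N⁻¹ = [[-1, -1/2], [-1, -1/4]].
A⁻¹Q = [[-1, -2], [16, -16], [17, -14]].
P = (A⁻¹Q)N⁻¹ = [[3, 1], [0, -4], [-3, -5]].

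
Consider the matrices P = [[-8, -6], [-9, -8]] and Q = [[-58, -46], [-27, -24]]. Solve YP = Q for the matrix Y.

Y = [[5, 2], [0, 3]]

Since P sits to the right of Y, Y = QP⁻¹.
P has determinant 10; P⁻¹ = [[-4/5, 3/5], [9/10, -4/5]].
Y = QP⁻¹ = [[-58, -46], [-27, -24]] · [[-4/5, 3/5], [9/10, -4/5]] = [[5, 2], [0, 3]].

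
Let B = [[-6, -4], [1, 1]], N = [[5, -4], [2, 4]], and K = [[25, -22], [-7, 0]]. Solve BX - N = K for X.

X = [[-5, 5], [0, -1]]

BX = K + N = [[30, -26], [-5, 4]].
Since B multiplies X on the left, X = B⁻¹(K + N).
det B = -2, so B⁻¹ = [[-1/2, -2], [1/2, 3]].
X = B⁻¹(K + N) = [[-5, 5], [0, -1]].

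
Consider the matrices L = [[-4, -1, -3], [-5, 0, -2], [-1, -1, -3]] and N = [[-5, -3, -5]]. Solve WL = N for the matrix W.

Since L sits to the right of W, W = NL⁻¹.
det L = 6, so L⁻¹ = [[-1/3, 0, 1/3], [-13/6, 3/2, 7/6], [5/6, -1/2, -5/6]].
W = NL⁻¹ = [[-5, -3, -5]] · [[-1/3, 0, 1/3], [-13/6, 3/2, 7/6], [5/6, -1/2, -5/6]] = [[4, -2, -1]].

W = [[4, -2, -1]]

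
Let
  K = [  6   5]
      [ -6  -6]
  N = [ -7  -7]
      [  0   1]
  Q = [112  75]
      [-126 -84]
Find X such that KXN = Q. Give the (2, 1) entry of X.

Isolating X: multiply by K⁻¹ from the left and N⁻¹ from the right, so X = K⁻¹QN⁻¹.
det K = -6, so K⁻¹ = [[1, 5/6], [-1, -1]].
det N = -7, so N⁻¹ = [[-1/7, -1], [0, 1]].
K⁻¹Q = [[7, 5], [14, 9]].
X = (K⁻¹Q)N⁻¹ = [[-1, -2], [-2, -5]].

-2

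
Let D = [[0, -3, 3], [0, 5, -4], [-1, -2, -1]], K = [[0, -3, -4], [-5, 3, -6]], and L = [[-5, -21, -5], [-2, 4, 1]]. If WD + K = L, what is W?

WD = L − K = [[-5, -18, -1], [3, 1, 7]].
Right-multiplying both sides by D⁻¹ gives W = (L − K)D⁻¹.
det D = 3; the adjugate gives D⁻¹ = [[-13/3, -3, -1], [4/3, 1, 0], [5/3, 1, 0]].
W = (L − K)D⁻¹ = [[-4, -4, 5], [0, -1, -3]].

W = [[-4, -4, 5], [0, -1, -3]]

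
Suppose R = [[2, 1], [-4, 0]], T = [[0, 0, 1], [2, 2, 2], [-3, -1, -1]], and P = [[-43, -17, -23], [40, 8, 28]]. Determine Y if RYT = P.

Y = [[-5, 1, 4], [4, -4, 5]]

Left-multiply by R⁻¹ and right-multiply by T⁻¹: Y = R⁻¹PT⁻¹.
R has determinant 4; R⁻¹ = [[0, -1/4], [1, 1/2]].
det T = 4, so T⁻¹ = [[0, -1/4, -1/2], [-1, 3/4, 1/2], [1, 0, 0]].
R⁻¹P = [[-10, -2, -7], [-23, -13, -9]].
Y = (R⁻¹P)T⁻¹ = [[-5, 1, 4], [4, -4, 5]].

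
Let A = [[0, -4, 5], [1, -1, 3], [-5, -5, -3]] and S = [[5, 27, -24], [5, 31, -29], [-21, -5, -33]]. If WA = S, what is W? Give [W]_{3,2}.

4

Since A sits to the right of W, W = SA⁻¹.
det A = -2; the adjugate gives A⁻¹ = [[-9, 37/2, 7/2], [6, -25/2, -5/2], [5, -10, -2]].
W = SA⁻¹ = [[5, 27, -24], [5, 31, -29], [-21, -5, -33]] · [[-9, 37/2, 7/2], [6, -25/2, -5/2], [5, -10, -2]] = [[-3, -5, -2], [-4, -5, -2], [-6, 4, 5]].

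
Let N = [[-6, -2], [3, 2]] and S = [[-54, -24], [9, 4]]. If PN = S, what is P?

Right-multiplying both sides by N⁻¹ gives P = SN⁻¹.
det N = -6, so N⁻¹ = [[-1/3, -1/3], [1/2, 1]].
P = SN⁻¹ = [[-54, -24], [9, 4]] · [[-1/3, -1/3], [1/2, 1]] = [[6, -6], [-1, 1]].

P = [[6, -6], [-1, 1]]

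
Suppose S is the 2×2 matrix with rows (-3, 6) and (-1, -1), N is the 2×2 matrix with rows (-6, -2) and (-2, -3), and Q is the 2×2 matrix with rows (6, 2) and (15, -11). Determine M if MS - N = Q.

MS = Q + N = [[0, 0], [13, -14]].
Right-multiplying both sides by S⁻¹ gives M = (Q + N)S⁻¹.
det S = 9; the adjugate gives S⁻¹ = [[-1/9, -2/3], [1/9, -1/3]].
M = (Q + N)S⁻¹ = [[0, 0], [-3, -4]].

M = [[0, 0], [-3, -4]]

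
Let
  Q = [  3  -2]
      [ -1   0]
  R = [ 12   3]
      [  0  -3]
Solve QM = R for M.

Q is on the left of M, so left-multiply by Q⁻¹: M = Q⁻¹R.
det Q = -2; the adjugate gives Q⁻¹ = [[0, -1], [-1/2, -3/2]].
M = Q⁻¹R = [[0, -1], [-1/2, -3/2]] · [[12, 3], [0, -3]] = [[0, 3], [-6, 3]].

M = [[0, 3], [-6, 3]]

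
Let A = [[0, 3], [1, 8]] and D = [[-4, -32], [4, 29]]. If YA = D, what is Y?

Y = [[0, -4], [-1, 4]]

Since A sits to the right of Y, Y = DA⁻¹.
det A = -3, so A⁻¹ = [[-8/3, 1], [1/3, 0]].
Y = DA⁻¹ = [[-4, -32], [4, 29]] · [[-8/3, 1], [1/3, 0]] = [[0, -4], [-1, 4]].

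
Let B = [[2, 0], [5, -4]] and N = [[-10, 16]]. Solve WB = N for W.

W = [[5, -4]]

Right-multiplying both sides by B⁻¹ gives W = NB⁻¹.
det B = -8; the adjugate gives B⁻¹ = [[1/2, 0], [5/8, -1/4]].
W = NB⁻¹ = [[-10, 16]] · [[1/2, 0], [5/8, -1/4]] = [[5, -4]].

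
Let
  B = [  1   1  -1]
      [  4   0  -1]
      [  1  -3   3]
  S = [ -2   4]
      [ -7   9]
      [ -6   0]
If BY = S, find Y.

Y = [[-3, 3], [-4, 4], [-5, 3]]

Since B multiplies Y on the left, Y = B⁻¹S.
det B = -4; the adjugate gives B⁻¹ = [[3/4, 0, 1/4], [13/4, -1, 3/4], [3, -1, 1]].
Y = B⁻¹S = [[3/4, 0, 1/4], [13/4, -1, 3/4], [3, -1, 1]] · [[-2, 4], [-7, 9], [-6, 0]] = [[-3, 3], [-4, 4], [-5, 3]].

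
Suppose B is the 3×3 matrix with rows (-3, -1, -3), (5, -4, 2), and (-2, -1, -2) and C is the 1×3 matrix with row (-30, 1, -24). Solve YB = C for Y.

Y = [[6, -2, 1]]

B is on the right of Y, so right-multiply by B⁻¹: Y = CB⁻¹.
det B = 3; the adjugate gives B⁻¹ = [[10/3, 1/3, -14/3], [2, 0, -3], [-13/3, -1/3, 17/3]].
Y = CB⁻¹ = [[-30, 1, -24]] · [[10/3, 1/3, -14/3], [2, 0, -3], [-13/3, -1/3, 17/3]] = [[6, -2, 1]].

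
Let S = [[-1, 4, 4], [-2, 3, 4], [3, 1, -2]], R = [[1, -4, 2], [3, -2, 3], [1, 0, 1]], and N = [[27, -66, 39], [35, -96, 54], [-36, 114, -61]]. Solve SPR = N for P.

P = [[-4, -1, 4], [-3, 0, -2], [5, 2, 0]]

Left-multiply by S⁻¹ and right-multiply by R⁻¹: P = S⁻¹NR⁻¹.
S has determinant -2; S⁻¹ = [[5, -6, -2], [-4, 5, 2], [11/2, -13/2, -5/2]].
det R = 2; the adjugate gives R⁻¹ = [[-1, 2, -4], [0, -1/2, 3/2], [1, -2, 5]].
S⁻¹N = [[-3, 18, -7], [-5, 12, -8], [11, -24, 16]].
P = (S⁻¹N)R⁻¹ = [[-4, -1, 4], [-3, 0, -2], [5, 2, 0]].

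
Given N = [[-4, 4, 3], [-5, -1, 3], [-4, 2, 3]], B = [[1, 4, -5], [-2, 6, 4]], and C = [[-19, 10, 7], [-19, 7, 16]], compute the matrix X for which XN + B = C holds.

XN = C − B = [[-20, 6, 12], [-17, 1, 12]].
N is on the right of X, so right-multiply by N⁻¹: X = (C − B)N⁻¹.
N has determinant 6; N⁻¹ = [[-3/2, -1, 5/2], [1/2, 0, -1/2], [-7/3, -4/3, 4]].
X = (C − B)N⁻¹ = [[5, 4, -5], [-2, 1, 5]].

X = [[5, 4, -5], [-2, 1, 5]]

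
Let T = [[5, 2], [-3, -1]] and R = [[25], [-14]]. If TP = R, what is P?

P = [[3], [5]]

Since T multiplies P on the left, P = T⁻¹R.
T has determinant 1; T⁻¹ = [[-1, -2], [3, 5]].
P = T⁻¹R = [[-1, -2], [3, 5]] · [[25], [-14]] = [[3], [5]].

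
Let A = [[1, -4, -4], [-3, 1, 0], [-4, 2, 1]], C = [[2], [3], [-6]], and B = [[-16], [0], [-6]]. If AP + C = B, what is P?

P = [[2], [3], [2]]

AP = B − C = [[-18], [-3], [0]].
Left-multiplying both sides by A⁻¹ gives P = A⁻¹(B − C).
A has determinant -3; A⁻¹ = [[-1/3, 4/3, -4/3], [-1, 5, -4], [2/3, -14/3, 11/3]].
P = A⁻¹(B − C) = [[2], [3], [2]].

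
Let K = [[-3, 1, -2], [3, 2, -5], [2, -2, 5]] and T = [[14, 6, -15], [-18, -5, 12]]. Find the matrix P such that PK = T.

K is on the right of P, so right-multiply by K⁻¹: P = TK⁻¹.
det K = -5, so K⁻¹ = [[0, 1/5, 1/5], [5, 11/5, 21/5], [2, 4/5, 9/5]].
P = TK⁻¹ = [[14, 6, -15], [-18, -5, 12]] · [[0, 1/5, 1/5], [5, 11/5, 21/5], [2, 4/5, 9/5]] = [[0, 4, 1], [-1, -5, -3]].

P = [[0, 4, 1], [-1, -5, -3]]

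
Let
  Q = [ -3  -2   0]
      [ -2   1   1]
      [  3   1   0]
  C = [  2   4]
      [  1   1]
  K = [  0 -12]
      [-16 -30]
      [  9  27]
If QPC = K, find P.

P = [[4, -2], [-3, -3], [4, -3]]

Left-multiply by Q⁻¹ and right-multiply by C⁻¹: P = Q⁻¹KC⁻¹.
det Q = -3; the adjugate gives Q⁻¹ = [[1/3, 0, 2/3], [-1, 0, -1], [5/3, 1, 7/3]].
det C = -2, so C⁻¹ = [[-1/2, 2], [1/2, -1]].
Q⁻¹K = [[6, 14], [-9, -15], [5, 13]].
P = (Q⁻¹K)C⁻¹ = [[4, -2], [-3, -3], [4, -3]].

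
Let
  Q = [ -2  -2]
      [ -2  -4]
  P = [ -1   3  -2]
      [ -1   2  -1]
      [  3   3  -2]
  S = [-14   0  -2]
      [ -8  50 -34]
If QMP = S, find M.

M = [[0, 5, 5], [-4, -2, -3]]

M = Q⁻¹SP⁻¹ (apply Q⁻¹ on the left and P⁻¹ on the right).
det Q = 4, so Q⁻¹ = [[-1, 1/2], [1/2, -1/2]].
det P = 4, so P⁻¹ = [[-1/4, 0, 1/4], [-5/4, 2, 1/4], [-9/4, 3, 1/4]].
Q⁻¹S = [[10, 25, -15], [-3, -25, 16]].
M = (Q⁻¹S)P⁻¹ = [[0, 5, 5], [-4, -2, -3]].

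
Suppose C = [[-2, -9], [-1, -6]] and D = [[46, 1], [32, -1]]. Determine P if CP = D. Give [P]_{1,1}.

C is on the left of P, so left-multiply by C⁻¹: P = C⁻¹D.
det C = 3, so C⁻¹ = [[-2, 3], [1/3, -2/3]].
P = C⁻¹D = [[-2, 3], [1/3, -2/3]] · [[46, 1], [32, -1]] = [[4, -5], [-6, 1]].

4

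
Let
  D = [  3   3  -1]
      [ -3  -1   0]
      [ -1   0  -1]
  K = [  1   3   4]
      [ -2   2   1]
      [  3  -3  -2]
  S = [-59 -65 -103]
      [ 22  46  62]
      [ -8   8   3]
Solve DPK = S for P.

P = [[-4, -2, -1], [-5, -2, -4], [4, -5, -1]]

Isolating P: multiply by D⁻¹ from the left and K⁻¹ from the right, so P = D⁻¹SK⁻¹.
det D = -5, so D⁻¹ = [[-1/5, -3/5, 1/5], [3/5, 4/5, -3/5], [1/5, 3/5, -6/5]].
det K = -4; the adjugate gives K⁻¹ = [[1/4, 3/2, 5/4], [1/4, 7/2, 9/4], [0, -3, -2]].
D⁻¹S = [[-3, -13, -16], [-13, -7, -14], [11, 5, 13]].
P = (D⁻¹S)K⁻¹ = [[-4, -2, -1], [-5, -2, -4], [4, -5, -1]].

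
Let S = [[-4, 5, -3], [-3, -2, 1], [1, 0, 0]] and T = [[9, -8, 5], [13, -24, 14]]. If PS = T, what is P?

Right-multiplying both sides by S⁻¹ gives P = TS⁻¹.
det S = -1, so S⁻¹ = [[0, 0, 1], [-1, -3, -13], [-2, -5, -23]].
P = TS⁻¹ = [[9, -8, 5], [13, -24, 14]] · [[0, 0, 1], [-1, -3, -13], [-2, -5, -23]] = [[-2, -1, -2], [-4, 2, 3]].

P = [[-2, -1, -2], [-4, 2, 3]]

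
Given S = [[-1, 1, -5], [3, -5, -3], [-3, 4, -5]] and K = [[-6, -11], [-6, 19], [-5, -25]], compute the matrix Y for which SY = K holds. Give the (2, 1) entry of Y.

3

Left-multiplying both sides by S⁻¹ gives Y = S⁻¹K.
det S = 2; the adjugate gives S⁻¹ = [[37/2, -15/2, -14], [12, -5, -9], [-3/2, 1/2, 1]].
Y = S⁻¹K = [[37/2, -15/2, -14], [12, -5, -9], [-3/2, 1/2, 1]] · [[-6, -11], [-6, 19], [-5, -25]] = [[4, 4], [3, -2], [1, 1]].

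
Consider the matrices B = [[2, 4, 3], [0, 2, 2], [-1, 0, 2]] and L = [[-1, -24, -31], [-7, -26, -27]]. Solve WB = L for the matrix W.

Since B sits to the right of W, W = LB⁻¹.
B has determinant 6; B⁻¹ = [[2/3, -4/3, 1/3], [-1/3, 7/6, -2/3], [1/3, -2/3, 2/3]].
W = LB⁻¹ = [[-1, -24, -31], [-7, -26, -27]] · [[2/3, -4/3, 1/3], [-1/3, 7/6, -2/3], [1/3, -2/3, 2/3]] = [[-3, -6, -5], [-5, -3, -3]].

W = [[-3, -6, -5], [-5, -3, -3]]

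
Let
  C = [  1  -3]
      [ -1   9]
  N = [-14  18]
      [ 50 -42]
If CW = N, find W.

W = [[4, 6], [6, -4]]

Left-multiplying both sides by C⁻¹ gives W = C⁻¹N.
det C = 6; the adjugate gives C⁻¹ = [[3/2, 1/2], [1/6, 1/6]].
W = C⁻¹N = [[3/2, 1/2], [1/6, 1/6]] · [[-14, 18], [50, -42]] = [[4, 6], [6, -4]].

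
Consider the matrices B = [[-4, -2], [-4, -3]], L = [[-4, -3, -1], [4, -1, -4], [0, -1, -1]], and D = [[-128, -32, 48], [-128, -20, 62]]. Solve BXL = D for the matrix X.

Left-multiply by B⁻¹ and right-multiply by L⁻¹: X = B⁻¹DL⁻¹.
B has determinant 4; B⁻¹ = [[-3/4, 1/2], [1, -1]].
det L = 4; the adjugate gives L⁻¹ = [[-3/4, -1/2, 11/4], [1, 1, -5], [-1, -1, 4]].
B⁻¹D = [[32, 14, -5], [0, -12, -14]].
X = (B⁻¹D)L⁻¹ = [[-5, 3, -2], [2, 2, 4]].

X = [[-5, 3, -2], [2, 2, 4]]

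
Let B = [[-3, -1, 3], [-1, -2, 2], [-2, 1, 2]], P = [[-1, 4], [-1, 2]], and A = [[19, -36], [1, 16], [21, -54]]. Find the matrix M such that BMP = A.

M = [[3, 2], [-4, -1], [2, -5]]

Left-multiply by B⁻¹ and right-multiply by P⁻¹: M = B⁻¹AP⁻¹.
det B = 5; the adjugate gives B⁻¹ = [[-6/5, 1, 4/5], [-2/5, 0, 3/5], [-1, 1, 1]].
P has determinant 2; P⁻¹ = [[1, -2], [1/2, -1/2]].
B⁻¹A = [[-5, 16], [5, -18], [3, -2]].
M = (B⁻¹A)P⁻¹ = [[3, 2], [-4, -1], [2, -5]].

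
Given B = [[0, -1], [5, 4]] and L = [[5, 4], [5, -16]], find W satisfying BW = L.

Left-multiplying both sides by B⁻¹ gives W = B⁻¹L.
det B = 5; the adjugate gives B⁻¹ = [[4/5, 1/5], [-1, 0]].
W = B⁻¹L = [[4/5, 1/5], [-1, 0]] · [[5, 4], [5, -16]] = [[5, 0], [-5, -4]].

W = [[5, 0], [-5, -4]]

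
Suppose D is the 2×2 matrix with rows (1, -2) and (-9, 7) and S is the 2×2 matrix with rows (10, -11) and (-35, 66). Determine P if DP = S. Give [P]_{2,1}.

Since D multiplies P on the left, P = D⁻¹S.
det D = -11, so D⁻¹ = [[-7/11, -2/11], [-9/11, -1/11]].
P = D⁻¹S = [[-7/11, -2/11], [-9/11, -1/11]] · [[10, -11], [-35, 66]] = [[0, -5], [-5, 3]].

-5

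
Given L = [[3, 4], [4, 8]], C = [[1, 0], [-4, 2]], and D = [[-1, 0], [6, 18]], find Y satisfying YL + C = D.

YL = D − C = [[-2, 0], [10, 16]].
Right-multiplying both sides by L⁻¹ gives Y = (D − C)L⁻¹.
det L = 8; the adjugate gives L⁻¹ = [[1, -1/2], [-1/2, 3/8]].
Y = (D − C)L⁻¹ = [[-2, 1], [2, 1]].

Y = [[-2, 1], [2, 1]]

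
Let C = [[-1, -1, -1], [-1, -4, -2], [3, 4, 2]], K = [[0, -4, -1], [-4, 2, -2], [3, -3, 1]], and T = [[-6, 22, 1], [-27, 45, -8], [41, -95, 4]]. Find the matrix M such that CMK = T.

M = [[5, -1, 1], [3, -5, -3], [-1, 0, -4]]

Isolating M: multiply by C⁻¹ from the left and K⁻¹ from the right, so M = C⁻¹TK⁻¹.
det C = -4; the adjugate gives C⁻¹ = [[0, 1/2, 1/2], [1, -1/4, 1/4], [-2, -1/4, -3/4]].
det K = 2, so K⁻¹ = [[-2, 7/2, 5], [-1, 3/2, 2], [3, -6, -8]].
C⁻¹T = [[7, -25, -2], [11, -13, 4], [-12, 16, -3]].
M = (C⁻¹T)K⁻¹ = [[5, -1, 1], [3, -5, -3], [-1, 0, -4]].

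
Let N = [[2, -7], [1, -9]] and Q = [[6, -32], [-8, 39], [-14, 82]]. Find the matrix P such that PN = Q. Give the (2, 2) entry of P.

Since N sits to the right of P, P = QN⁻¹.
det N = -11; the adjugate gives N⁻¹ = [[9/11, -7/11], [1/11, -2/11]].
P = QN⁻¹ = [[6, -32], [-8, 39], [-14, 82]] · [[9/11, -7/11], [1/11, -2/11]] = [[2, 2], [-3, -2], [-4, -6]].

-2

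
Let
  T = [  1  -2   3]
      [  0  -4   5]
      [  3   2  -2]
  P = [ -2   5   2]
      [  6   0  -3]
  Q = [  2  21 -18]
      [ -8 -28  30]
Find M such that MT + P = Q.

M = [[-2, -2, 2], [1, 4, -5]]

MT = Q − P = [[4, 16, -20], [-14, -28, 33]].
Right-multiplying both sides by T⁻¹ gives M = (Q − P)T⁻¹.
det T = 4; the adjugate gives T⁻¹ = [[-1/2, 1/2, 1/2], [15/4, -11/4, -5/4], [3, -2, -1]].
M = (Q − P)T⁻¹ = [[-2, -2, 2], [1, 4, -5]].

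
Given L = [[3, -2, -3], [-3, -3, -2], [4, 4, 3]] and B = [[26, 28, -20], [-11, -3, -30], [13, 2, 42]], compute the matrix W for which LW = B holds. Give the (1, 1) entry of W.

5

Since L multiplies W on the left, W = L⁻¹B.
L has determinant -5; L⁻¹ = [[1/5, 6/5, 1], [-1/5, -21/5, -3], [0, 4, 3]].
W = L⁻¹B = [[1/5, 6/5, 1], [-1/5, -21/5, -3], [0, 4, 3]] · [[26, 28, -20], [-11, -3, -30], [13, 2, 42]] = [[5, 4, 2], [2, 1, 4], [-5, -6, 6]].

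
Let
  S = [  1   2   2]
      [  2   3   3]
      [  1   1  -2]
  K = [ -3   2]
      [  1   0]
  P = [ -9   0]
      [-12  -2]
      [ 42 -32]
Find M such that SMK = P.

Isolating M: multiply by S⁻¹ from the left and K⁻¹ from the right, so M = S⁻¹PK⁻¹.
det S = 3; the adjugate gives S⁻¹ = [[-3, 2, 0], [7/3, -4/3, 1/3], [-1/3, 1/3, -1/3]].
det K = -2; the adjugate gives K⁻¹ = [[0, 1], [1/2, 3/2]].
S⁻¹P = [[3, -4], [9, -8], [-15, 10]].
M = (S⁻¹P)K⁻¹ = [[-2, -3], [-4, -3], [5, 0]].

M = [[-2, -3], [-4, -3], [5, 0]]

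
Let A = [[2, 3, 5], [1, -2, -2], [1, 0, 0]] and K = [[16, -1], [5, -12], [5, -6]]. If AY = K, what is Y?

A is on the left of Y, so left-multiply by A⁻¹: Y = A⁻¹K.
det A = 4, so A⁻¹ = [[0, 0, 1], [-1/2, -5/4, 9/4], [1/2, 3/4, -7/4]].
Y = A⁻¹K = [[0, 0, 1], [-1/2, -5/4, 9/4], [1/2, 3/4, -7/4]] · [[16, -1], [5, -12], [5, -6]] = [[5, -6], [-3, 2], [3, 1]].

Y = [[5, -6], [-3, 2], [3, 1]]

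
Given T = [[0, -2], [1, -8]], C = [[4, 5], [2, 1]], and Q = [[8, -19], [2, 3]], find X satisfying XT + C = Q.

XT = Q − C = [[4, -24], [0, 2]].
T is on the right of X, so right-multiply by T⁻¹: X = (Q − C)T⁻¹.
det T = 2, so T⁻¹ = [[-4, 1], [-1/2, 0]].
X = (Q − C)T⁻¹ = [[-4, 4], [-1, 0]].

X = [[-4, 4], [-1, 0]]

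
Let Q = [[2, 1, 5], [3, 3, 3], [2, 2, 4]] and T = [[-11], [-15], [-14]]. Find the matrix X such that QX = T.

X = [[2], [-5], [-2]]

Since Q multiplies X on the left, X = Q⁻¹T.
Q has determinant 6; Q⁻¹ = [[1, 1, -2], [-1, -1/3, 3/2], [0, -1/3, 1/2]].
X = Q⁻¹T = [[1, 1, -2], [-1, -1/3, 3/2], [0, -1/3, 1/2]] · [[-11], [-15], [-14]] = [[2], [-5], [-2]].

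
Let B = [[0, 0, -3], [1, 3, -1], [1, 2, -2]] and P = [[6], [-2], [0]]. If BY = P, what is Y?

B is on the left of Y, so left-multiply by B⁻¹: Y = B⁻¹P.
B has determinant 3; B⁻¹ = [[-4/3, -2, 3], [1/3, 1, -1], [-1/3, 0, 0]].
Y = B⁻¹P = [[-4/3, -2, 3], [1/3, 1, -1], [-1/3, 0, 0]] · [[6], [-2], [0]] = [[-4], [0], [-2]].

Y = [[-4], [0], [-2]]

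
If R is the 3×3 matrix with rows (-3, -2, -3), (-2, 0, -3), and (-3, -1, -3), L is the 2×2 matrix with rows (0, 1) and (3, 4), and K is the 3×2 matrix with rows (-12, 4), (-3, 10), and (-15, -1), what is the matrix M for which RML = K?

Left-multiply by R⁻¹ and right-multiply by L⁻¹: M = R⁻¹KL⁻¹.
det R = -3, so R⁻¹ = [[1, 1, -2], [-1, 0, 1], [-2/3, -1, 4/3]].
det L = -3, so L⁻¹ = [[-4/3, 1/3], [1, 0]].
R⁻¹K = [[15, 16], [-3, -5], [-9, -14]].
M = (R⁻¹K)L⁻¹ = [[-4, 5], [-1, -1], [-2, -3]].

M = [[-4, 5], [-1, -1], [-2, -3]]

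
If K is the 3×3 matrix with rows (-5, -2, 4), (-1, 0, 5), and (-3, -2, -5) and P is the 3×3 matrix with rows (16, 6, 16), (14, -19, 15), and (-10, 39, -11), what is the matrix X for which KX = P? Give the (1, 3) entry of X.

0

K is on the left of X, so left-multiply by K⁻¹: X = K⁻¹P.
det K = -2, so K⁻¹ = [[-5, 9, 5], [10, -37/2, -21/2], [-1, 2, 1]].
X = K⁻¹P = [[-5, 9, 5], [10, -37/2, -21/2], [-1, 2, 1]] · [[16, 6, 16], [14, -19, 15], [-10, 39, -11]] = [[-4, -6, 0], [6, 2, -2], [2, -5, 3]].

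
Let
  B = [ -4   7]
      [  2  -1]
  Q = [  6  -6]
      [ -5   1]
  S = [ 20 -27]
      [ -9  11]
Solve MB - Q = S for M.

MB = S + Q = [[26, -33], [-14, 12]].
B is on the right of M, so right-multiply by B⁻¹: M = (S + Q)B⁻¹.
det B = -10; the adjugate gives B⁻¹ = [[1/10, 7/10], [1/5, 2/5]].
M = (S + Q)B⁻¹ = [[-4, 5], [1, -5]].

M = [[-4, 5], [1, -5]]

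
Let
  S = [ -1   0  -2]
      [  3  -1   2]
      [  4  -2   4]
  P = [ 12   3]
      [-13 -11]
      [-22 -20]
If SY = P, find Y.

Y = [[-2, -1], [-3, 6], [-5, -1]]

Since S multiplies Y on the left, Y = S⁻¹P.
S has determinant 4; S⁻¹ = [[0, 1, -1/2], [-1, 1, -1], [-1/2, -1/2, 1/4]].
Y = S⁻¹P = [[0, 1, -1/2], [-1, 1, -1], [-1/2, -1/2, 1/4]] · [[12, 3], [-13, -11], [-22, -20]] = [[-2, -1], [-3, 6], [-5, -1]].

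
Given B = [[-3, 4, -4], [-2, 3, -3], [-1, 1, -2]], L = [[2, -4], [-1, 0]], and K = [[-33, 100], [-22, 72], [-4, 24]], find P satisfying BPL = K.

P = [[3, -5], [-5, -3], [-1, 5]]

P = B⁻¹KL⁻¹ (apply B⁻¹ on the left and L⁻¹ on the right).
det B = 1; the adjugate gives B⁻¹ = [[-3, 4, 0], [-1, 2, -1], [1, -1, -1]].
det L = -4, so L⁻¹ = [[0, -1], [-1/4, -1/2]].
B⁻¹K = [[11, -12], [-7, 20], [-7, 4]].
P = (B⁻¹K)L⁻¹ = [[3, -5], [-5, -3], [-1, 5]].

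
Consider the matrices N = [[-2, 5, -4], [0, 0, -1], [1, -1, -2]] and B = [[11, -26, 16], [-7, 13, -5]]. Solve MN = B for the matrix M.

M = [[-5, 2, 1], [2, 3, -3]]

Right-multiplying both sides by N⁻¹ gives M = BN⁻¹.
det N = -3; the adjugate gives N⁻¹ = [[1/3, -14/3, 5/3], [1/3, -8/3, 2/3], [0, -1, 0]].
M = BN⁻¹ = [[11, -26, 16], [-7, 13, -5]] · [[1/3, -14/3, 5/3], [1/3, -8/3, 2/3], [0, -1, 0]] = [[-5, 2, 1], [2, 3, -3]].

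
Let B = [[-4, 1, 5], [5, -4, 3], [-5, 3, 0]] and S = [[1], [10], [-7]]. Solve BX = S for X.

X = [[5], [6], [3]]

B is on the left of X, so left-multiply by B⁻¹: X = B⁻¹S.
det B = -4, so B⁻¹ = [[9/4, -15/4, -23/4], [15/4, -25/4, -37/4], [5/4, -7/4, -11/4]].
X = B⁻¹S = [[9/4, -15/4, -23/4], [15/4, -25/4, -37/4], [5/4, -7/4, -11/4]] · [[1], [10], [-7]] = [[5], [6], [3]].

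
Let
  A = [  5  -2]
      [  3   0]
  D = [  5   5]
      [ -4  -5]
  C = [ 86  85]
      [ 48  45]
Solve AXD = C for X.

Left-multiply by A⁻¹ and right-multiply by D⁻¹: X = A⁻¹CD⁻¹.
det A = 6, so A⁻¹ = [[0, 1/3], [-1/2, 5/6]].
D has determinant -5; D⁻¹ = [[1, 1], [-4/5, -1]].
A⁻¹C = [[16, 15], [-3, -5]].
X = (A⁻¹C)D⁻¹ = [[4, 1], [1, 2]].

X = [[4, 1], [1, 2]]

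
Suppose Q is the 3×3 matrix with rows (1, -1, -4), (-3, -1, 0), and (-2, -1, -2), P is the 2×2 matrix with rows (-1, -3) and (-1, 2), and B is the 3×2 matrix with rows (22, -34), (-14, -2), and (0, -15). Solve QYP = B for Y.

Y = Q⁻¹BP⁻¹ (apply Q⁻¹ on the left and P⁻¹ on the right).
det Q = 4; the adjugate gives Q⁻¹ = [[1/2, 1/2, -1], [-3/2, -5/2, 3], [1/4, 3/4, -1]].
P has determinant -5; P⁻¹ = [[-2/5, -3/5], [-1/5, 1/5]].
Q⁻¹B = [[4, -3], [2, 11], [-5, 5]].
Y = (Q⁻¹B)P⁻¹ = [[-1, -3], [-3, 1], [1, 4]].

Y = [[-1, -3], [-3, 1], [1, 4]]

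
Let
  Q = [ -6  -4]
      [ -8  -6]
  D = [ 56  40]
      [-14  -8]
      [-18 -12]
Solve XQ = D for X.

Right-multiplying both sides by Q⁻¹ gives X = DQ⁻¹.
Q has determinant 4; Q⁻¹ = [[-3/2, 1], [2, -3/2]].
X = DQ⁻¹ = [[56, 40], [-14, -8], [-18, -12]] · [[-3/2, 1], [2, -3/2]] = [[-4, -4], [5, -2], [3, 0]].

X = [[-4, -4], [5, -2], [3, 0]]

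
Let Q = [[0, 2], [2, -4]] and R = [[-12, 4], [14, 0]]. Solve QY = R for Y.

Y = [[-5, 4], [-6, 2]]

Since Q multiplies Y on the left, Y = Q⁻¹R.
Q has determinant -4; Q⁻¹ = [[1, 1/2], [1/2, 0]].
Y = Q⁻¹R = [[1, 1/2], [1/2, 0]] · [[-12, 4], [14, 0]] = [[-5, 4], [-6, 2]].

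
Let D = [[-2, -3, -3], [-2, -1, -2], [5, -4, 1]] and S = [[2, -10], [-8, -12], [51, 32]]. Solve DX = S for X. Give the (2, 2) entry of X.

D is on the left of X, so left-multiply by D⁻¹: X = D⁻¹S.
det D = 3, so D⁻¹ = [[-3, 5, 1], [-8/3, 13/3, 2/3], [13/3, -23/3, -4/3]].
X = D⁻¹S = [[-3, 5, 1], [-8/3, 13/3, 2/3], [13/3, -23/3, -4/3]] · [[2, -10], [-8, -12], [51, 32]] = [[5, 2], [-6, -4], [2, 6]].

-4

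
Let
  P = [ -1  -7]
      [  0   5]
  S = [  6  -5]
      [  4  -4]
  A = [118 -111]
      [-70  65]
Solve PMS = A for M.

M = [[0, -5], [-1, -2]]

M = P⁻¹AS⁻¹ (apply P⁻¹ on the left and S⁻¹ on the right).
P has determinant -5; P⁻¹ = [[-1, -7/5], [0, 1/5]].
S has determinant -4; S⁻¹ = [[1, -5/4], [1, -3/2]].
P⁻¹A = [[-20, 20], [-14, 13]].
M = (P⁻¹A)S⁻¹ = [[0, -5], [-1, -2]].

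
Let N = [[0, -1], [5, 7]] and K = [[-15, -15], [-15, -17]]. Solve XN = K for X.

X = [[-6, -3], [-4, -3]]

Right-multiplying both sides by N⁻¹ gives X = KN⁻¹.
det N = 5; the adjugate gives N⁻¹ = [[7/5, 1/5], [-1, 0]].
X = KN⁻¹ = [[-15, -15], [-15, -17]] · [[7/5, 1/5], [-1, 0]] = [[-6, -3], [-4, -3]].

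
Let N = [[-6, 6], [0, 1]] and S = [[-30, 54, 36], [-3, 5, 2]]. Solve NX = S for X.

X = [[2, -4, -4], [-3, 5, 2]]

N is on the left of X, so left-multiply by N⁻¹: X = N⁻¹S.
det N = -6; the adjugate gives N⁻¹ = [[-1/6, 1], [0, 1]].
X = N⁻¹S = [[-1/6, 1], [0, 1]] · [[-30, 54, 36], [-3, 5, 2]] = [[2, -4, -4], [-3, 5, 2]].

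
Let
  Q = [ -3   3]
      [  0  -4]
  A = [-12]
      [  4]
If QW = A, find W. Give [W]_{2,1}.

Since Q multiplies W on the left, W = Q⁻¹A.
det Q = 12; the adjugate gives Q⁻¹ = [[-1/3, -1/4], [0, -1/4]].
W = Q⁻¹A = [[-1/3, -1/4], [0, -1/4]] · [[-12], [4]] = [[3], [-1]].

-1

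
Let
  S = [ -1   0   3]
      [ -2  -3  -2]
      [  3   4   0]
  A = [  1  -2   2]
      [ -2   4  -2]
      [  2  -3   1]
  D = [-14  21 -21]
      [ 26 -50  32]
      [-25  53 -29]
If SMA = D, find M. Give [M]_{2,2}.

Isolating M: multiply by S⁻¹ from the left and A⁻¹ from the right, so M = S⁻¹DA⁻¹.
det S = -5, so S⁻¹ = [[-8/5, -12/5, -9/5], [6/5, 9/5, 8/5], [-1/5, -4/5, -3/5]].
A has determinant -2; A⁻¹ = [[1, 2, 2], [1, 3/2, 1], [1, 1/2, 0]].
S⁻¹D = [[5, -9, 9], [-10, 20, -14], [-3, 4, -4]].
M = (S⁻¹D)A⁻¹ = [[5, 1, 1], [-4, 3, 0], [-3, -2, -2]].

3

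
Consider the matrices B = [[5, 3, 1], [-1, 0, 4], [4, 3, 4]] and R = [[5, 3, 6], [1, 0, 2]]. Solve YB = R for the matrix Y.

Y = [[6, 5, -5], [6, 5, -6]]

Right-multiplying both sides by B⁻¹ gives Y = RB⁻¹.
det B = -3, so B⁻¹ = [[4, 3, -4], [-20/3, -16/3, 7], [1, 1, -1]].
Y = RB⁻¹ = [[5, 3, 6], [1, 0, 2]] · [[4, 3, -4], [-20/3, -16/3, 7], [1, 1, -1]] = [[6, 5, -5], [6, 5, -6]].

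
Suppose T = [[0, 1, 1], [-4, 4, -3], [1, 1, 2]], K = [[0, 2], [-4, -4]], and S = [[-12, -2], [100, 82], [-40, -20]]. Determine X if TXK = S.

X = [[2, 4], [2, 0], [3, 3]]

Left-multiply by T⁻¹ and right-multiply by K⁻¹: X = T⁻¹SK⁻¹.
det T = -3, so T⁻¹ = [[-11/3, 1/3, 7/3], [-5/3, 1/3, 4/3], [8/3, -1/3, -4/3]].
det K = 8; the adjugate gives K⁻¹ = [[-1/2, -1/4], [1/2, 0]].
T⁻¹S = [[-16, -12], [0, 4], [-12, -6]].
X = (T⁻¹S)K⁻¹ = [[2, 4], [2, 0], [3, 3]].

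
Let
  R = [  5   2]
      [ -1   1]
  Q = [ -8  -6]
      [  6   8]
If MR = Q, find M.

R is on the right of M, so right-multiply by R⁻¹: M = QR⁻¹.
det R = 7, so R⁻¹ = [[1/7, -2/7], [1/7, 5/7]].
M = QR⁻¹ = [[-8, -6], [6, 8]] · [[1/7, -2/7], [1/7, 5/7]] = [[-2, -2], [2, 4]].

M = [[-2, -2], [2, 4]]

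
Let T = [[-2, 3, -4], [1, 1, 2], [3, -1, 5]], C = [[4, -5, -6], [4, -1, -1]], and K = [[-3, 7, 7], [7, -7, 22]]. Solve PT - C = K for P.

PT = K + C = [[1, 2, 1], [11, -8, 21]].
T is on the right of P, so right-multiply by T⁻¹: P = (K + C)T⁻¹.
det T = 5; the adjugate gives T⁻¹ = [[7/5, -11/5, 2], [1/5, 2/5, 0], [-4/5, 7/5, -1]].
P = (K + C)T⁻¹ = [[1, 0, 1], [-3, 2, 1]].

P = [[1, 0, 1], [-3, 2, 1]]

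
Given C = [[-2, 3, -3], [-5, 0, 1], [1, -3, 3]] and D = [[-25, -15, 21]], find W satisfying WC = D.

W = [[0, 6, 5]]

Right-multiplying both sides by C⁻¹ gives W = DC⁻¹.
det C = -3, so C⁻¹ = [[-1, 0, -1], [-16/3, 1, -17/3], [-5, 1, -5]].
W = DC⁻¹ = [[-25, -15, 21]] · [[-1, 0, -1], [-16/3, 1, -17/3], [-5, 1, -5]] = [[0, 6, 5]].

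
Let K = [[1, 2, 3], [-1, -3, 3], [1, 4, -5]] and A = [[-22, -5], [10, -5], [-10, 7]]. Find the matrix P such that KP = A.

P = [[-1, 5], [-6, -2], [-3, -2]]

K is on the left of P, so left-multiply by K⁻¹: P = K⁻¹A.
det K = -4, so K⁻¹ = [[-3/4, -11/2, -15/4], [1/2, 2, 3/2], [1/4, 1/2, 1/4]].
P = K⁻¹A = [[-3/4, -11/2, -15/4], [1/2, 2, 3/2], [1/4, 1/2, 1/4]] · [[-22, -5], [10, -5], [-10, 7]] = [[-1, 5], [-6, -2], [-3, -2]].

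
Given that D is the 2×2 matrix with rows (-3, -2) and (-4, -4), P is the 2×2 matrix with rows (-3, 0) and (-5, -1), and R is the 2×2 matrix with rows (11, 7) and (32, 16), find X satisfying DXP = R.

Left-multiply by D⁻¹ and right-multiply by P⁻¹: X = D⁻¹RP⁻¹.
D has determinant 4; D⁻¹ = [[-1, 1/2], [1, -3/4]].
det P = 3, so P⁻¹ = [[-1/3, 0], [5/3, -1]].
D⁻¹R = [[5, 1], [-13, -5]].
X = (D⁻¹R)P⁻¹ = [[0, -1], [-4, 5]].

X = [[0, -1], [-4, 5]]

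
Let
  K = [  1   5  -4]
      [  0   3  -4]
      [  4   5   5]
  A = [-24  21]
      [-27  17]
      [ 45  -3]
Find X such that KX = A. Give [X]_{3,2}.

-2

K is on the left of X, so left-multiply by K⁻¹: X = K⁻¹A.
det K = 3, so K⁻¹ = [[35/3, -15, -8/3], [-16/3, 7, 4/3], [-4, 5, 1]].
X = K⁻¹A = [[35/3, -15, -8/3], [-16/3, 7, 4/3], [-4, 5, 1]] · [[-24, 21], [-27, 17], [45, -3]] = [[5, -2], [-1, 3], [6, -2]].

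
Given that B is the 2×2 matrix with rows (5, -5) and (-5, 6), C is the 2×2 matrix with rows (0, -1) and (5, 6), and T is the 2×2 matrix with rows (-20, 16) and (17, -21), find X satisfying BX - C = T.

BX = T + C = [[-20, 15], [22, -15]].
Since B multiplies X on the left, X = B⁻¹(T + C).
B has determinant 5; B⁻¹ = [[6/5, 1], [1, 1]].
X = B⁻¹(T + C) = [[-2, 3], [2, 0]].

X = [[-2, 3], [2, 0]]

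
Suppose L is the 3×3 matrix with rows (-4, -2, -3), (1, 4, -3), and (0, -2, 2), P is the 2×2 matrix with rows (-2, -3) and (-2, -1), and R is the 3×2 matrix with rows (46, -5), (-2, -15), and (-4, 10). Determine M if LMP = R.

M = [[-5, 5], [3, 1], [0, 5]]

Left-multiply by L⁻¹ and right-multiply by P⁻¹: M = L⁻¹RP⁻¹.
det L = 2, so L⁻¹ = [[1, 5, 9], [-1, -4, -15/2], [-1, -4, -7]].
det P = -4; the adjugate gives P⁻¹ = [[1/4, -3/4], [-1/2, 1/2]].
L⁻¹R = [[0, 10], [-8, -10], [-10, -5]].
M = (L⁻¹R)P⁻¹ = [[-5, 5], [3, 1], [0, 5]].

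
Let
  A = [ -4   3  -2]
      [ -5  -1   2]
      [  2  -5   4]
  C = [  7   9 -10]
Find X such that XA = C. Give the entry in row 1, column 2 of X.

-3

A is on the right of X, so right-multiply by A⁻¹: X = CA⁻¹.
det A = -6, so A⁻¹ = [[-1, 1/3, -2/3], [-4, 2, -3], [-9/2, 7/3, -19/6]].
X = CA⁻¹ = [[7, 9, -10]] · [[-1, 1/3, -2/3], [-4, 2, -3], [-9/2, 7/3, -19/6]] = [[2, -3, 0]].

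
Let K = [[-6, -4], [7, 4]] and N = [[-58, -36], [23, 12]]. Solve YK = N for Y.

Y = [[5, -4], [2, 5]]

Since K sits to the right of Y, Y = NK⁻¹.
K has determinant 4; K⁻¹ = [[1, 1], [-7/4, -3/2]].
Y = NK⁻¹ = [[-58, -36], [23, 12]] · [[1, 1], [-7/4, -3/2]] = [[5, -4], [2, 5]].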